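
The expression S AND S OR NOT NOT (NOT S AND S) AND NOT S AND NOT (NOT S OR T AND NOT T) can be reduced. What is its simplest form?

S

S AND S OR NOT NOT (NOT S AND S) AND NOT S AND NOT (NOT S OR T AND NOT T)
= S AND S OR NOT NOT (NOT S AND S) AND NOT S AND NOT NOT S   — complement / identity
= S AND S OR NOT S AND S AND NOT S AND NOT NOT S   — double negation
= S AND S OR NOT S AND S AND NOT S AND S   — double negation
= S AND S OR NOT S AND S   — idempotence
= S   — distribution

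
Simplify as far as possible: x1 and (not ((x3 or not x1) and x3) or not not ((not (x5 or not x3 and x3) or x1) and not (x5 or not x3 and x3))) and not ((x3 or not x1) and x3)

x1 and (not ((x3 or not x1) and x3) or not not ((not (x5 or not x3 and x3) or x1) and not (x5 or not x3 and x3))) and not ((x3 or not x1) and x3)
= x1 and (not ((x3 or not x1) and x3) or not not not (x5 or not x3 and x3)) and not ((x3 or not x1) and x3)   [absorption]
= x1 and (not ((x3 or not x1) and x3) or not (x5 or not x3 and x3)) and not ((x3 or not x1) and x3)   [double negation]
= x1 and (not ((x3 or not x1) and x3) or not x5) and not ((x3 or not x1) and x3)   [complement / identity]
= x1 and not ((x3 or not x1) and x3)   [absorption]
= x1 and not x3   [absorption]

x1 and not x3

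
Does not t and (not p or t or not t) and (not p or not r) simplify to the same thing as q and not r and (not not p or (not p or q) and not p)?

No

E1: not t and (not p or t or not t) and (not p or not r)
    = not t and (not p or (t or not t) and not r)   — distribution
    = not t and (not p or not r)   — complement / identity
E2: q and not r and (not not p or (not p or q) and not p)
    = q and not r and (p or (not p or q) and not p)   — double negation
    = q and not r and (p or not p)   — absorption
    = q and not r   — complement / identity
These differ: at p=0, q=0, r=0, t=0, E1 = 1 but E2 = 0.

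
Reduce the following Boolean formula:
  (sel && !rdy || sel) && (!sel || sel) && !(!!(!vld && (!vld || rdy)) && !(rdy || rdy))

(sel && !rdy || sel) && (!sel || sel) && !(!!(!vld && (!vld || rdy)) && !(rdy || rdy))
= (sel && !rdy || sel) && (!sel || sel) && (!(!vld && (!vld || rdy)) || rdy || rdy)   [De Morgan]
= (sel && !rdy || sel) && (!sel || sel) && (!!vld || rdy || rdy)   [absorption]
= (sel && !rdy || sel) && (!!vld || rdy || rdy)   [complement / identity]
= sel && (!!vld || rdy || rdy)   [absorption]
= sel && (vld || rdy || rdy)   [double negation]
= sel && (vld || rdy)   [idempotence]

sel && (vld || rdy)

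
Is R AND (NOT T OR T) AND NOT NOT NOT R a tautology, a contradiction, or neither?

R AND (NOT T OR T) AND NOT NOT NOT R
= R AND (NOT T OR T) AND NOT R   [double negation]
= R AND NOT R   [complement / identity]
= FALSE   [complement]

contradiction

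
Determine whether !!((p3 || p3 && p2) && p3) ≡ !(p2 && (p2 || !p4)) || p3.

No

E1: !!((p3 || p3 && p2) && p3)
    = !!(p3 && p3)   [absorption]
    = !!p3   [idempotence]
    = p3   [double negation]
E2: !(p2 && (p2 || !p4)) || p3
    = !p2 || p3   [absorption]
These differ: at p2=0, p3=0, p4=0, E1 = 0 but E2 = 1.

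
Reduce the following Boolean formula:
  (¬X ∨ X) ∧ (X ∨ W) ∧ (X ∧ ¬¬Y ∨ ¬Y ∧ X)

X

(¬X ∨ X) ∧ (X ∨ W) ∧ (X ∧ ¬¬Y ∨ ¬Y ∧ X)
= (¬X ∨ X) ∧ (X ∨ W) ∧ (X ∧ Y ∨ ¬Y ∧ X)   [double negation]
= (¬X ∨ X) ∧ (X ∨ W) ∧ X   [distribution]
= (¬X ∨ X) ∧ X   [absorption]
= X   [complement / identity]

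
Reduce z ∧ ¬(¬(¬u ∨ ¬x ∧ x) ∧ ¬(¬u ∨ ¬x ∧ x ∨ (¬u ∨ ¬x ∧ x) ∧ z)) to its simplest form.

z ∧ ¬u

z ∧ ¬(¬(¬u ∨ ¬x ∧ x) ∧ ¬(¬u ∨ ¬x ∧ x ∨ (¬u ∨ ¬x ∧ x) ∧ z))
= z ∧ ¬(¬(¬u ∨ ¬x ∧ x) ∧ ¬(¬u ∨ ¬x ∧ x))
= z ∧ ¬¬(¬u ∨ ¬x ∧ x)
= z ∧ ¬¬¬u
= z ∧ ¬u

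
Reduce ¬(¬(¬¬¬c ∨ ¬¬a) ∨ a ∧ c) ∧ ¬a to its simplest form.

¬(¬(¬¬¬c ∨ ¬¬a) ∨ a ∧ c) ∧ ¬a
= ¬(¬(¬c ∨ ¬¬a) ∨ a ∧ c) ∧ ¬a   — double negation
= ¬(c ∧ ¬a ∨ a ∧ c) ∧ ¬a   — De Morgan
= ¬c ∧ ¬a   — distribution

¬c ∧ ¬a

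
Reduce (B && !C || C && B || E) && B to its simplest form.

B

(B && !C || C && B || E) && B
= (B || E) && B   [distribution]
= B   [absorption]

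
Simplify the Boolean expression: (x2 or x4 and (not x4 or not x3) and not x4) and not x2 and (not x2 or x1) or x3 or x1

(x2 or x4 and (not x4 or not x3) and not x4) and not x2 and (not x2 or x1) or x3 or x1
= (x2 or x4 and (not x4 or not x3) and not x4) and not x2 or x3 or x1   (absorption)
= (x2 or x4 and not x4) and not x2 or x3 or x1   (absorption)
= x2 and not x2 or x3 or x1   (complement / identity)
= x3 or x1   (complement / identity)

x3 or x1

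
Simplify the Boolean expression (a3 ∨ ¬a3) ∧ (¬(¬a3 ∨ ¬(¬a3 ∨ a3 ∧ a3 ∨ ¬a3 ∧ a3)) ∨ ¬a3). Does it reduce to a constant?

(a3 ∨ ¬a3) ∧ (¬(¬a3 ∨ ¬(¬a3 ∨ a3 ∧ a3 ∨ ¬a3 ∧ a3)) ∨ ¬a3)
= (a3 ∨ ¬a3) ∧ (¬(¬a3 ∨ ¬(¬a3 ∨ a3)) ∨ ¬a3)   — distribution
= (a3 ∨ ¬a3) ∧ (a3 ∧ (¬a3 ∨ a3) ∨ ¬a3)   — De Morgan
= (a3 ∨ ¬a3) ∧ (a3 ∨ ¬a3)   — complement / identity
= a3 ∨ ¬a3   — complement / identity
= True   — complement

True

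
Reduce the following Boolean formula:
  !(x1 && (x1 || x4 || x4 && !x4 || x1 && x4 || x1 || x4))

!x1

!(x1 && (x1 || x4 || x4 && !x4 || x1 && x4 || x1 || x4))
= !(x1 && (x1 || x4 || x1 && x4 || x1 || x4))   (complement / identity)
= !(x1 && (x1 || x4 || x1 || x4))   (absorption)
= !(x1 && (x1 || x4))   (idempotence)
= !x1   (absorption)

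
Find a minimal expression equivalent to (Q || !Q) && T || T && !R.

T

(Q || !Q) && T || T && !R
= T || T && !R   (complement / identity)
= T   (absorption)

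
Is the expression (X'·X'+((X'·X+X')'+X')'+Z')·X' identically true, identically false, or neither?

(X'·X'+((X'·X+X')'+X')'+Z')·X'
= (X'·X'+((X')'+X')'+Z')·X'   (complement / identity)
= (X'·X'+X'·X+Z')·X'   (De Morgan)
= (X'+Z')·X'   (distribution)
= X'   (absorption)
This depends on X, so it is not a constant.

neither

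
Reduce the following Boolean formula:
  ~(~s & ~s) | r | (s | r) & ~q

s | r

~(~s & ~s) | r | (s | r) & ~q
= s | s | r | (s | r) & ~q   (De Morgan)
= s | r | (s | r) & ~q   (idempotence)
= s | r   (absorption)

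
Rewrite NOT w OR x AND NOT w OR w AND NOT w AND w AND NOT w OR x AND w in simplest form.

NOT w OR x

NOT w OR x AND NOT w OR w AND NOT w AND w AND NOT w OR x AND w
= NOT w OR x AND NOT w OR w AND NOT w OR x AND w   (idempotence)
= NOT w OR x AND NOT w OR x AND w   (complement / identity)
= NOT w OR x   (distribution)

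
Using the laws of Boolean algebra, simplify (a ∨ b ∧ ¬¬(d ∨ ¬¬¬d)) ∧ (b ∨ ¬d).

b ∨ a ∧ ¬d

(a ∨ b ∧ ¬¬(d ∨ ¬¬¬d)) ∧ (b ∨ ¬d)
= (a ∨ b ∧ (d ∨ ¬¬¬d)) ∧ (b ∨ ¬d)   (double negation)
= (a ∨ b ∧ (d ∨ ¬d)) ∧ (b ∨ ¬d)   (double negation)
= (a ∨ b) ∧ (b ∨ ¬d)   (complement / identity)
= b ∨ a ∧ ¬d   (distribution)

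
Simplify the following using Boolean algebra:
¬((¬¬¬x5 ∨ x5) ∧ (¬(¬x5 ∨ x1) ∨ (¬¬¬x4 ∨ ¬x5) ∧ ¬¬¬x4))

(¬x5 ∨ x1) ∧ x4

¬((¬¬¬x5 ∨ x5) ∧ (¬(¬x5 ∨ x1) ∨ (¬¬¬x4 ∨ ¬x5) ∧ ¬¬¬x4))
= ¬((¬¬¬x5 ∨ x5) ∧ (¬(¬x5 ∨ x1) ∨ ¬¬¬x4))   [absorption]
= ¬((¬¬¬x5 ∨ x5) ∧ (¬(¬x5 ∨ x1) ∨ ¬x4))   [double negation]
= ¬((¬x5 ∨ x5) ∧ (¬(¬x5 ∨ x1) ∨ ¬x4))   [double negation]
= ¬(¬(¬x5 ∨ x1) ∨ ¬x4)   [complement / identity]
= (¬x5 ∨ x1) ∧ x4   [De Morgan]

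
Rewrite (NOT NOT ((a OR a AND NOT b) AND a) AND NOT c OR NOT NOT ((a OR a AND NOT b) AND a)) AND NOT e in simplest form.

a AND NOT e

(NOT NOT ((a OR a AND NOT b) AND a) AND NOT c OR NOT NOT ((a OR a AND NOT b) AND a)) AND NOT e
= NOT NOT ((a OR a AND NOT b) AND a) AND NOT e
= NOT NOT (a AND a) AND NOT e
= a AND a AND NOT e
= a AND NOT e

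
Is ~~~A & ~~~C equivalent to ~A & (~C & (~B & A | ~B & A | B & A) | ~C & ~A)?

Yes

E1: ~~~A & ~~~C
    = ~A & ~~~C   [double negation]
    = ~A & ~C   [double negation]
E2: ~A & (~C & (~B & A | ~B & A | B & A) | ~C & ~A)
    = ~A & (~C & (~B & A | B & A) | ~C & ~A)   [idempotence]
    = ~A & (~C & A | ~C & ~A)   [distribution]
    = ~A & ~C   [distribution]
Both reduce to ~A & ~C, so they are equivalent.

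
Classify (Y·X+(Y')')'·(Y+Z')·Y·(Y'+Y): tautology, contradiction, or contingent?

(Y·X+(Y')')'·(Y+Z')·Y·(Y'+Y)
= (Y·X+Y)'·(Y+Z')·Y·(Y'+Y)   — double negation
= (Y·X+Y)'·Y·(Y'+Y)   — absorption
= (Y·X+Y)'·Y   — complement / identity
= Y'·Y   — absorption
= 0   — complement

contradiction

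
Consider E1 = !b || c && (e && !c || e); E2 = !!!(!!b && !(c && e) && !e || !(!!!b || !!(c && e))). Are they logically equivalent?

Yes

E1: !b || c && (e && !c || e)
    = !b || c && e   [absorption]
E2: !!!(!!b && !(c && e) && !e || !(!!!b || !!(c && e)))
    = !(!!b && !(c && e) && !e || !(!!!b || !!(c && e)))   [double negation]
    = !(!!b && !(c && e) && !e || !!b && !(c && e))   [De Morgan]
    = !(!!b && !(c && e))   [absorption]
    = !b || c && e   [De Morgan]
Both reduce to !b || c && e, so they are equivalent.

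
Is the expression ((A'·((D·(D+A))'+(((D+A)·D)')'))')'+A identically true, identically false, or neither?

identically true

((A'·((D·(D+A))'+(((D+A)·D)')'))')'+A
= ((A'·(D'+(((D+A)·D)')'))')'+A   — absorption
= ((A'·(D'+(D')'))')'+A   — absorption
= ((A'·(D'+D))')'+A   — double negation
= ((A')')'+A   — complement / identity
= A'+A   — double negation
= 1   — complement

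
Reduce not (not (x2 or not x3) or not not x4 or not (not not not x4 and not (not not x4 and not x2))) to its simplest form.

(x2 or not x3) and not x4

not (not (x2 or not x3) or not not x4 or not (not not not x4 and not (not not x4 and not x2)))
= not (not (x2 or not x3) or not not x4 or not (not not not x4 and (not x4 or x2)))   — De Morgan
= not (not (x2 or not x3) or not not x4 or not (not x4 and (not x4 or x2)))   — double negation
= not (not (x2 or not x3) or not not x4 or not not x4)   — absorption
= not (not (x2 or not x3) or not not x4)   — idempotence
= (x2 or not x3) and not x4   — De Morgan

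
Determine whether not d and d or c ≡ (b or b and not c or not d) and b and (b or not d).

E1: not d and d or c
    = c   [complement / identity]
E2: (b or b and not c or not d) and b and (b or not d)
    = (b or b and not c or not d) and b   [absorption]
    = (b or not d) and b   [absorption]
    = b   [absorption]
These differ: at b=0, c=1, d=1, E1 = 1 but E2 = 0.

No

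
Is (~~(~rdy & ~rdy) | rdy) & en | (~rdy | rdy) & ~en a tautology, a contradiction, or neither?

tautology

(~~(~rdy & ~rdy) | rdy) & en | (~rdy | rdy) & ~en
= (~~~rdy | rdy) & en | (~rdy | rdy) & ~en   [idempotence]
= (~rdy | rdy) & en | (~rdy | rdy) & ~en   [double negation]
= ~rdy | rdy   [distribution]
= 1   [complement]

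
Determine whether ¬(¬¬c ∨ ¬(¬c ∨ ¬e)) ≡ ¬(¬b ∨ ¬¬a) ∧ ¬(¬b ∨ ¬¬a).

E1: ¬(¬¬c ∨ ¬(¬c ∨ ¬e))
    = ¬c ∧ (¬c ∨ ¬e)
    = ¬c
E2: ¬(¬b ∨ ¬¬a) ∧ ¬(¬b ∨ ¬¬a)
    = ¬(¬b ∨ ¬¬a)
    = b ∧ ¬a
These differ: at a=0, b=0, c=0, e=0, E1 = 1 but E2 = 0.

No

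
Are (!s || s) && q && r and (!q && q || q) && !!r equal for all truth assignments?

Yes

E1: (!s || s) && q && r
    = q && r
E2: (!q && q || q) && !!r
    = q && !!r
    = q && r
Both reduce to q && r, so they are equivalent.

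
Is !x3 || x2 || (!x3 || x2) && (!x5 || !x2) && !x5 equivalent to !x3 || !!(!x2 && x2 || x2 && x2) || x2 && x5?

E1: !x3 || x2 || (!x3 || x2) && (!x5 || !x2) && !x5
    = !x3 || x2 || (!x3 || x2) && !x5   [absorption]
    = !x3 || x2   [absorption]
E2: !x3 || !!(!x2 && x2 || x2 && x2) || x2 && x5
    = !x3 || !x2 && x2 || x2 && x2 || x2 && x5   [double negation]
    = !x3 || x2 || x2 && x5   [distribution]
    = !x3 || x2   [absorption]
Both reduce to !x3 || x2, so they are equivalent.

Yes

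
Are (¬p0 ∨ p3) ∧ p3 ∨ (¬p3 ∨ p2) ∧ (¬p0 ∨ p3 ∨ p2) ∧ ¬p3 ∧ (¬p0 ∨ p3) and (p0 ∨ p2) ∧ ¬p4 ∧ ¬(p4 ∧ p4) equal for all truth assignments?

No

E1: (¬p0 ∨ p3) ∧ p3 ∨ (¬p3 ∨ p2) ∧ (¬p0 ∨ p3 ∨ p2) ∧ ¬p3 ∧ (¬p0 ∨ p3)
    = (¬p0 ∨ p3) ∧ p3 ∨ (¬p3 ∧ (¬p0 ∨ p3) ∨ p2) ∧ ¬p3 ∧ (¬p0 ∨ p3)   (distribution)
    = (¬p0 ∨ p3) ∧ p3 ∨ ¬p3 ∧ (¬p0 ∨ p3)   (absorption)
    = ¬p0 ∨ p3   (distribution)
E2: (p0 ∨ p2) ∧ ¬p4 ∧ ¬(p4 ∧ p4)
    = (p0 ∨ p2) ∧ ¬p4 ∧ ¬p4   (idempotence)
    = (p0 ∨ p2) ∧ ¬p4   (idempotence)
These differ: at p0=0, p2=0, p3=1, p4=1, E1 = 1 but E2 = 0.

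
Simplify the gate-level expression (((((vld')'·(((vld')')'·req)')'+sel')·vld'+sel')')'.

(((((vld')'·(((vld')')'·req)')'+sel')·vld'+sel')')'
= (((((vld')'·(vld'·req)')'+sel')·vld'+sel')')'   [double negation]
= (((vld')'·(vld'·req)')'+sel')·vld'+sel'   [double negation]
= (vld'+vld'·req+sel')·vld'+sel'   [De Morgan]
= (vld'+sel')·vld'+sel'   [absorption]
= vld'+sel'   [absorption]

vld'+sel'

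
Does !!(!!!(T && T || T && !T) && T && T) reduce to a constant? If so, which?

yes, False

!!(!!!(T && T || T && !T) && T && T)
= !!(!!!(T && T || T && !T) && T)   — idempotence
= !!(!!!T && T)   — distribution
= !!(!T && T)   — double negation
= !T && T   — double negation
= false   — complement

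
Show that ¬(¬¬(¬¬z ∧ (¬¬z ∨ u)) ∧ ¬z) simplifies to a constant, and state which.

¬(¬¬(¬¬z ∧ (¬¬z ∨ u)) ∧ ¬z)
= ¬(¬¬¬¬z ∧ ¬z)   [absorption]
= ¬¬¬z ∨ z   [De Morgan]
= ¬z ∨ z   [double negation]
= True   [complement]

True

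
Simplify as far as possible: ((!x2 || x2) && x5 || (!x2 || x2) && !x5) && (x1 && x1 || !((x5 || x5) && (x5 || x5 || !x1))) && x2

((!x2 || x2) && x5 || (!x2 || x2) && !x5) && (x1 && x1 || !((x5 || x5) && (x5 || x5 || !x1))) && x2
= (!x2 || x2) && (x1 && x1 || !((x5 || x5) && (x5 || x5 || !x1))) && x2
= (!x2 || x2) && (x1 || !((x5 || x5) && (x5 || x5 || !x1))) && x2
= (!x2 || x2) && (x1 || !((x5 || x5) && (x5 || !x1))) && x2
= (!x2 || x2) && (x1 || !(x5 || x5 && !x1)) && x2
= (x1 || !(x5 || x5 && !x1)) && x2
= (x1 || !x5) && x2

(x1 || !x5) && x2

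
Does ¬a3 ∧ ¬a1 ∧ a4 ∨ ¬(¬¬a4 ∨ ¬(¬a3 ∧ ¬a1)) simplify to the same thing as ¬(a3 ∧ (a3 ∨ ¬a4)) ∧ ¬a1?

E1: ¬a3 ∧ ¬a1 ∧ a4 ∨ ¬(¬¬a4 ∨ ¬(¬a3 ∧ ¬a1))
    = ¬a3 ∧ ¬a1 ∧ a4 ∨ ¬a4 ∧ ¬a3 ∧ ¬a1
    = ¬a3 ∧ ¬a1
E2: ¬(a3 ∧ (a3 ∨ ¬a4)) ∧ ¬a1
    = ¬a3 ∧ ¬a1
Both reduce to ¬a3 ∧ ¬a1, so they are equivalent.

Yes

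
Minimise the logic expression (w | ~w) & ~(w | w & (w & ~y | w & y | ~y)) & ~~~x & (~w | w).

(w | ~w) & ~(w | w & (w & ~y | w & y | ~y)) & ~~~x & (~w | w)
= (w | ~w) & ~(w | w & (w | ~y)) & ~~~x & (~w | w)
= (w | ~w) & ~(w | w) & ~~~x & (~w | w)
= (w | ~w) & ~(w | w) & ~~~x
= (w | ~w) & ~(w | w) & ~x
= ~(w | w) & ~x
= ~w & ~x

~w & ~x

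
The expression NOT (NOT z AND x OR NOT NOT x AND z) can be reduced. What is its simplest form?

NOT x

NOT (NOT z AND x OR NOT NOT x AND z)
= NOT (NOT z AND x OR x AND z)
= NOT x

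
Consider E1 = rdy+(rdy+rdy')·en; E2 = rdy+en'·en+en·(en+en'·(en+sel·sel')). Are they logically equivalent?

Yes

E1: rdy+(rdy+rdy')·en
    = rdy+en   — complement / identity
E2: rdy+en'·en+en·(en+en'·(en+sel·sel'))
    = rdy+en'·en+en·(en+en'·en)   — complement / identity
    = rdy+en'·en+en·en   — complement / identity
    = rdy+en   — distribution
Both reduce to rdy+en, so they are equivalent.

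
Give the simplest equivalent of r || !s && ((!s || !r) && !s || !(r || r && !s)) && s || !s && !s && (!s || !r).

r || !s && ((!s || !r) && !s || !(r || r && !s)) && s || !s && !s && (!s || !r)
= r || !s && (!s || !(r || r && !s)) && s || !s && !s && (!s || !r)
= r || !s && (!s || !r) && s || !s && !s && (!s || !r)
= r || !s && (!s || !r)
= r || !s

r || !s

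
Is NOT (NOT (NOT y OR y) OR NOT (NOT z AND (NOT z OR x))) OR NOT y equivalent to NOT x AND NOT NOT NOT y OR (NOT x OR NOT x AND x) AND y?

E1: NOT (NOT (NOT y OR y) OR NOT (NOT z AND (NOT z OR x))) OR NOT y
    = (NOT y OR y) AND NOT z AND (NOT z OR x) OR NOT y
    = (NOT y OR y) AND NOT z OR NOT y
    = NOT z OR NOT y
E2: NOT x AND NOT NOT NOT y OR (NOT x OR NOT x AND x) AND y
    = NOT x AND NOT y OR (NOT x OR NOT x AND x) AND y
    = NOT x AND NOT y OR NOT x AND y
    = NOT x
These differ: at x=1, y=0, z=0, E1 = 1 but E2 = 0.

No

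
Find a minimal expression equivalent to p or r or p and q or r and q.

p or r or p and q or r and q
= p or r or (p or r) and q   — distribution
= p or r   — absorption

p or r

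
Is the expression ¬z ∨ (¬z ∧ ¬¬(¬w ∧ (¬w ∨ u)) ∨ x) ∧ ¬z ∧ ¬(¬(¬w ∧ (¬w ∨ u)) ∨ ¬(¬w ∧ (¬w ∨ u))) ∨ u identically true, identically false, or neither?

neither

¬z ∨ (¬z ∧ ¬¬(¬w ∧ (¬w ∨ u)) ∨ x) ∧ ¬z ∧ ¬(¬(¬w ∧ (¬w ∨ u)) ∨ ¬(¬w ∧ (¬w ∨ u))) ∨ u
= ¬z ∨ (¬z ∧ ¬¬(¬w ∧ (¬w ∨ u)) ∨ x) ∧ ¬z ∧ ¬¬(¬w ∧ (¬w ∨ u)) ∨ u   (idempotence)
= ¬z ∨ ¬z ∧ ¬¬(¬w ∧ (¬w ∨ u)) ∨ u   (absorption)
= ¬z ∨ ¬z ∧ ¬¬¬w ∨ u   (absorption)
= ¬z ∨ ¬z ∧ ¬w ∨ u   (double negation)
= ¬z ∨ u   (absorption)
This depends on u, z, so it is not a constant.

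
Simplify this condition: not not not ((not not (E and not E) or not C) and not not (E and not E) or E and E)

not E

not not not ((not not (E and not E) or not C) and not not (E and not E) or E and E)
= not ((not not (E and not E) or not C) and not not (E and not E) or E and E)   — double negation
= not (not not (E and not E) or E and E)   — absorption
= not (E and not E or E and E)   — double negation
= not E   — distribution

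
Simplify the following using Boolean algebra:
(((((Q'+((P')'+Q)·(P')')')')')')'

(((((Q'+((P')'+Q)·(P')')')')')')'
= (((Q'+((P')'+Q)·(P')')')')'   [double negation]
= (Q'+((P')'+Q)·(P')')'   [double negation]
= (Q'+(P')')'   [absorption]
= Q·P'   [De Morgan]

Q·P'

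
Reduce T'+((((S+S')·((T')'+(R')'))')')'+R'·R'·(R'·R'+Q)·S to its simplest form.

T'+R'·S

T'+((((S+S')·((T')'+(R')'))')')'+R'·R'·(R'·R'+Q)·S
= T'+((((S+S')·((T')'+(R')'))')')'+R'·R'·S   [absorption]
= T'+((S+S')·((T')'+(R')'))'+R'·R'·S   [double negation]
= T'+((T')'+(R')')'+R'·R'·S   [complement / identity]
= T'+T'·R'+R'·R'·S   [De Morgan]
= T'+R'·R'·S   [absorption]
= T'+R'·S   [idempotence]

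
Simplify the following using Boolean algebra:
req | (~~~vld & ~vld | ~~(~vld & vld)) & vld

req | (~~~vld & ~vld | ~~(~vld & vld)) & vld
= req | (~~~vld & ~vld | ~vld & vld) & vld
= req | (~vld & ~vld | ~vld & vld) & vld
= req | ~vld & vld
= req

req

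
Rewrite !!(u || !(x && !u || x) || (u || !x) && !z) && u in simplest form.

!!(u || !(x && !u || x) || (u || !x) && !z) && u
= !!(u || !x || (u || !x) && !z) && u   — absorption
= !!(u || !x) && u   — absorption
= (u || !x) && u   — double negation
= u   — absorption

u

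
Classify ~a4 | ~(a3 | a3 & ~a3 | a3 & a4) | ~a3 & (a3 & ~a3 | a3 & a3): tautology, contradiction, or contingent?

~a4 | ~(a3 | a3 & ~a3 | a3 & a4) | ~a3 & (a3 & ~a3 | a3 & a3)
= ~a4 | ~(a3 | a3 & ~a3 | a3 & a4) | ~a3 & a3   — distribution
= ~a4 | ~(a3 | a3 & a4) | ~a3 & a3   — complement / identity
= ~a4 | ~a3 | ~a3 & a3   — absorption
= ~a4 | ~a3   — complement / identity
This depends on a3, a4, so it is not a constant.

contingent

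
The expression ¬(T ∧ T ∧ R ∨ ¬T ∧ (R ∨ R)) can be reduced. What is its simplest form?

¬(T ∧ T ∧ R ∨ ¬T ∧ (R ∨ R))
= ¬(T ∧ R ∨ ¬T ∧ (R ∨ R))   — idempotence
= ¬(T ∧ R ∨ ¬T ∧ R)   — idempotence
= ¬R   — distribution

¬R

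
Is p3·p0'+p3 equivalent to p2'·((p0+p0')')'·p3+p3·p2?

Yes

E1: p3·p0'+p3
    = p3   [absorption]
E2: p2'·((p0+p0')')'·p3+p3·p2
    = p2'·(p0+p0')·p3+p3·p2   [double negation]
    = p2'·p3+p3·p2   [complement / identity]
    = p3   [distribution]
Both reduce to p3, so they are equivalent.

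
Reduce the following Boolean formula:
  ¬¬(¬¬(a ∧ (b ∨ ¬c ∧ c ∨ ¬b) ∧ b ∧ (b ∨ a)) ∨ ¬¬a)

a

¬¬(¬¬(a ∧ (b ∨ ¬c ∧ c ∨ ¬b) ∧ b ∧ (b ∨ a)) ∨ ¬¬a)
= ¬¬(¬¬(a ∧ (b ∨ ¬b) ∧ b ∧ (b ∨ a)) ∨ ¬¬a)   — complement / identity
= ¬(¬(a ∧ (b ∨ ¬b) ∧ b ∧ (b ∨ a)) ∧ ¬a)   — De Morgan
= ¬(¬(a ∧ b ∧ (b ∨ a)) ∧ ¬a)   — complement / identity
= ¬(¬(a ∧ b) ∧ ¬a)   — absorption
= a ∧ b ∨ a   — De Morgan
= a   — absorption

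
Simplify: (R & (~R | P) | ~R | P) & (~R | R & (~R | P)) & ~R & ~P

(R & (~R | P) | ~R | P) & (~R | R & (~R | P)) & ~R & ~P
= (R & (~R | P) | (~R | P) & ~R) & ~R & ~P   (distribution)
= (~R | P) & ~R & ~P   (distribution)
= ~R & ~P   (absorption)

~R & ~P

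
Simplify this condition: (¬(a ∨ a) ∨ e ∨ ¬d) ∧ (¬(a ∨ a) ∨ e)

¬a ∨ e

(¬(a ∨ a) ∨ e ∨ ¬d) ∧ (¬(a ∨ a) ∨ e)
= ¬(a ∨ a) ∨ e
= ¬a ∨ e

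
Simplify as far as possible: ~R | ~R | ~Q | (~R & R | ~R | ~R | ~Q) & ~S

~R | ~Q

~R | ~R | ~Q | (~R & R | ~R | ~R | ~Q) & ~S
= ~R | ~R | ~Q | (~R | ~R | ~Q) & ~S   [complement / identity]
= ~R | ~R | ~Q   [absorption]
= ~R | ~Q   [idempotence]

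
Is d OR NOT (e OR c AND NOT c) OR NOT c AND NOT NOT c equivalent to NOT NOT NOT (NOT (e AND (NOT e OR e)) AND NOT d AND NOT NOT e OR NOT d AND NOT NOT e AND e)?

E1: d OR NOT (e OR c AND NOT c) OR NOT c AND NOT NOT c
    = d OR NOT (e OR c AND NOT c) OR NOT c AND c   — double negation
    = d OR NOT e OR NOT c AND c   — complement / identity
    = d OR NOT e   — complement / identity
E2: NOT NOT NOT (NOT (e AND (NOT e OR e)) AND NOT d AND NOT NOT e OR NOT d AND NOT NOT e AND e)
    = NOT NOT NOT (NOT e AND NOT d AND NOT NOT e OR NOT d AND NOT NOT e AND e)   — complement / identity
    = NOT NOT NOT (NOT d AND NOT NOT e)   — distribution
    = NOT NOT (d OR NOT e)   — De Morgan
    = d OR NOT e   — double negation
Both reduce to d OR NOT e, so they are equivalent.

Yes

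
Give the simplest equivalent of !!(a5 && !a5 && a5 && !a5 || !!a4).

!!(a5 && !a5 && a5 && !a5 || !!a4)
= !!(a5 && !a5 && a5 && !a5 || a4)   [double negation]
= !!(a5 && !a5 || a4)   [idempotence]
= a5 && !a5 || a4   [double negation]
= a4   [complement / identity]

a4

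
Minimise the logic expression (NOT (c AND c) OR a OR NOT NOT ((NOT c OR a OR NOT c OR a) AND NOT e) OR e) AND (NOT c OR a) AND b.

(NOT c OR a) AND b

(NOT (c AND c) OR a OR NOT NOT ((NOT c OR a OR NOT c OR a) AND NOT e) OR e) AND (NOT c OR a) AND b
= (NOT (c AND c) OR a OR (NOT c OR a OR NOT c OR a) AND NOT e OR e) AND (NOT c OR a) AND b   (double negation)
= (NOT c OR a OR (NOT c OR a OR NOT c OR a) AND NOT e OR e) AND (NOT c OR a) AND b   (idempotence)
= (NOT c OR a OR (NOT c OR a) AND NOT e OR e) AND (NOT c OR a) AND b   (idempotence)
= (NOT c OR a OR e) AND (NOT c OR a) AND b   (absorption)
= (NOT c OR a) AND b   (absorption)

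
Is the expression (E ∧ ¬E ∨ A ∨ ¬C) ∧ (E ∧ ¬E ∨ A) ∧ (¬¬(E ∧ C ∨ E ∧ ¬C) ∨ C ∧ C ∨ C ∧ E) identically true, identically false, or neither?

(E ∧ ¬E ∨ A ∨ ¬C) ∧ (E ∧ ¬E ∨ A) ∧ (¬¬(E ∧ C ∨ E ∧ ¬C) ∨ C ∧ C ∨ C ∧ E)
= (E ∧ ¬E ∨ A ∨ ¬C) ∧ (E ∧ ¬E ∨ A) ∧ (¬¬(E ∧ C ∨ E ∧ ¬C) ∨ C ∧ (C ∨ E))   (distribution)
= (E ∧ ¬E ∨ A) ∧ (¬¬(E ∧ C ∨ E ∧ ¬C) ∨ C ∧ (C ∨ E))   (absorption)
= A ∧ (¬¬(E ∧ C ∨ E ∧ ¬C) ∨ C ∧ (C ∨ E))   (complement / identity)
= A ∧ (¬¬E ∨ C ∧ (C ∨ E))   (distribution)
= A ∧ (E ∨ C ∧ (C ∨ E))   (double negation)
= A ∧ (E ∨ C)   (absorption)
This depends on A, C, E, so it is not a constant.

neither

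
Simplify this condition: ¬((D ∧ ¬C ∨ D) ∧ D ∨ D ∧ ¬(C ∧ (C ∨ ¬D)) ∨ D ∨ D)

¬((D ∧ ¬C ∨ D) ∧ D ∨ D ∧ ¬(C ∧ (C ∨ ¬D)) ∨ D ∨ D)
= ¬((D ∧ ¬C ∨ D) ∧ D ∨ D ∧ ¬C ∨ D ∨ D)
= ¬(D ∧ ¬C ∨ D ∨ D)
= ¬(D ∨ D)
= ¬D

¬D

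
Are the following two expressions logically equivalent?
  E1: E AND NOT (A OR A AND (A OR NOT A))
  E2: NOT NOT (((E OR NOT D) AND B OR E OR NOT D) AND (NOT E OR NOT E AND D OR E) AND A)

No

E1: E AND NOT (A OR A AND (A OR NOT A))
    = E AND NOT (A OR A)   [complement / identity]
    = E AND NOT A   [idempotence]
E2: NOT NOT (((E OR NOT D) AND B OR E OR NOT D) AND (NOT E OR NOT E AND D OR E) AND A)
    = NOT NOT ((E OR NOT D) AND (NOT E OR NOT E AND D OR E) AND A)   [absorption]
    = NOT NOT ((E OR NOT D) AND (NOT E OR E) AND A)   [absorption]
    = NOT NOT ((E OR NOT D) AND A)   [complement / identity]
    = (E OR NOT D) AND A   [double negation]
These differ: at A=0, B=0, D=0, E=1, E1 = 1 but E2 = 0.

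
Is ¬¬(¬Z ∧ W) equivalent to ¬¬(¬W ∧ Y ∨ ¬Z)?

E1: ¬¬(¬Z ∧ W)
    = ¬Z ∧ W
E2: ¬¬(¬W ∧ Y ∨ ¬Z)
    = ¬W ∧ Y ∨ ¬Z
These differ: at W=0, Y=1, Z=0, E1 = 0 but E2 = 1.

No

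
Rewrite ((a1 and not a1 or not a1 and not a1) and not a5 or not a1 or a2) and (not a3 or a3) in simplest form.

not a1 or a2

((a1 and not a1 or not a1 and not a1) and not a5 or not a1 or a2) and (not a3 or a3)
= (not a1 and not a5 or not a1 or a2) and (not a3 or a3)   [distribution]
= not a1 and not a5 or not a1 or a2   [complement / identity]
= not a1 or a2   [absorption]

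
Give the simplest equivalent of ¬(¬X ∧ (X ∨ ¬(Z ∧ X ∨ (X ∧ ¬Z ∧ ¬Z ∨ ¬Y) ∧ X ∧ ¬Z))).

X

¬(¬X ∧ (X ∨ ¬(Z ∧ X ∨ (X ∧ ¬Z ∧ ¬Z ∨ ¬Y) ∧ X ∧ ¬Z)))
= ¬(¬X ∧ (X ∨ ¬(Z ∧ X ∨ (X ∧ ¬Z ∨ ¬Y) ∧ X ∧ ¬Z)))   (idempotence)
= ¬(¬X ∧ (X ∨ ¬(Z ∧ X ∨ X ∧ ¬Z)))   (absorption)
= ¬(¬X ∧ (X ∨ ¬X))   (distribution)
= ¬¬X   (complement / identity)
= X   (double negation)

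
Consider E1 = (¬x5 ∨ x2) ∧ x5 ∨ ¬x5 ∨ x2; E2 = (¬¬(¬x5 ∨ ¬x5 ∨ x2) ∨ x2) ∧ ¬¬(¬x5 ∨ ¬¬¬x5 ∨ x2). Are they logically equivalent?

Yes

E1: (¬x5 ∨ x2) ∧ x5 ∨ ¬x5 ∨ x2
    = ¬x5 ∨ x2   — absorption
E2: (¬¬(¬x5 ∨ ¬x5 ∨ x2) ∨ x2) ∧ ¬¬(¬x5 ∨ ¬¬¬x5 ∨ x2)
    = (¬¬(¬x5 ∨ ¬x5 ∨ x2) ∨ x2) ∧ ¬¬(¬x5 ∨ ¬x5 ∨ x2)   — double negation
    = ¬¬(¬x5 ∨ ¬x5 ∨ x2)   — absorption
    = ¬¬(¬x5 ∨ x2)   — idempotence
    = ¬x5 ∨ x2   — double negation
Both reduce to ¬x5 ∨ x2, so they are equivalent.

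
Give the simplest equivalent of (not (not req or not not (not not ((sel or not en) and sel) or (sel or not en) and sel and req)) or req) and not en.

(not (not req or not not (not not ((sel or not en) and sel) or (sel or not en) and sel and req)) or req) and not en
= (not (not req or not not ((sel or not en) and sel or (sel or not en) and sel and req)) or req) and not en
= (req and not ((sel or not en) and sel or (sel or not en) and sel and req) or req) and not en
= (req and not ((sel or not en) and sel) or req) and not en
= (req and not sel or req) and not en
= req and not en

req and not en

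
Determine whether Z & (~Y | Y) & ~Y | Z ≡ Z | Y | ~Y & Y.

E1: Z & (~Y | Y) & ~Y | Z
    = Z & ~Y | Z
    = Z
E2: Z | Y | ~Y & Y
    = Z | Y
These differ: at Y=1, Z=0, E1 = 0 but E2 = 1.

No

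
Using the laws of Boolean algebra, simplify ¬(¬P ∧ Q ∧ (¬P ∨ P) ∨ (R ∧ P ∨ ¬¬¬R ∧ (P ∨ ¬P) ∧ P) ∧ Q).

¬(¬P ∧ Q ∧ (¬P ∨ P) ∨ (R ∧ P ∨ ¬¬¬R ∧ (P ∨ ¬P) ∧ P) ∧ Q)
= ¬(¬P ∧ Q ∨ (R ∧ P ∨ ¬¬¬R ∧ (P ∨ ¬P) ∧ P) ∧ Q)   (complement / identity)
= ¬(¬P ∧ Q ∨ (R ∧ P ∨ ¬¬¬R ∧ P) ∧ Q)   (complement / identity)
= ¬(¬P ∧ Q ∨ (R ∧ P ∨ ¬R ∧ P) ∧ Q)   (double negation)
= ¬(¬P ∧ Q ∨ P ∧ Q)   (distribution)
= ¬Q   (distribution)

¬Q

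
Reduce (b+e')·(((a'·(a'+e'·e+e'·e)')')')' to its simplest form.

(b+e')·(((a'·(a'+e'·e+e'·e)')')')'
= (b+e')·(((a'·(a'+e'·e)')')')'   [idempotence]
= (b+e')·(((a'·(a')')')')'   [complement / identity]
= (b+e')·((a+a')')'   [De Morgan]
= (b+e')·(a+a')   [double negation]
= b+e'   [complement / identity]

b+e'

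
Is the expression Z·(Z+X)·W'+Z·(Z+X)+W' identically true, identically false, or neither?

Z·(Z+X)·W'+Z·(Z+X)+W'
= Z·(Z+X)+W'   — absorption
= Z+W'   — absorption
This depends on W, Z, so it is not a constant.

neither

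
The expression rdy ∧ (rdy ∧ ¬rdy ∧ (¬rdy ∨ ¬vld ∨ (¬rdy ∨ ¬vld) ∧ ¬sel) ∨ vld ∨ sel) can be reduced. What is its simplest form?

rdy ∧ (rdy ∧ ¬rdy ∧ (¬rdy ∨ ¬vld ∨ (¬rdy ∨ ¬vld) ∧ ¬sel) ∨ vld ∨ sel)
= rdy ∧ (rdy ∧ ¬rdy ∧ (¬rdy ∨ ¬vld) ∨ vld ∨ sel)   [absorption]
= rdy ∧ (rdy ∧ ¬rdy ∨ vld ∨ sel)   [absorption]
= rdy ∧ (vld ∨ sel)   [complement / identity]

rdy ∧ (vld ∨ sel)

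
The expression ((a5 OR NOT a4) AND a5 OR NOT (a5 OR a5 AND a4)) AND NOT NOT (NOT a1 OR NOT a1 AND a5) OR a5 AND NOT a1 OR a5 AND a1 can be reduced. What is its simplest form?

((a5 OR NOT a4) AND a5 OR NOT (a5 OR a5 AND a4)) AND NOT NOT (NOT a1 OR NOT a1 AND a5) OR a5 AND NOT a1 OR a5 AND a1
= ((a5 OR NOT a4) AND a5 OR NOT (a5 OR a5 AND a4)) AND NOT NOT NOT a1 OR a5 AND NOT a1 OR a5 AND a1   (absorption)
= ((a5 OR NOT a4) AND a5 OR NOT a5) AND NOT NOT NOT a1 OR a5 AND NOT a1 OR a5 AND a1   (absorption)
= ((a5 OR NOT a4) AND a5 OR NOT a5) AND NOT a1 OR a5 AND NOT a1 OR a5 AND a1   (double negation)
= (a5 OR NOT a5) AND NOT a1 OR a5 AND NOT a1 OR a5 AND a1   (absorption)
= NOT a1 OR a5 AND NOT a1 OR a5 AND a1   (complement / identity)
= NOT a1 OR a5   (distribution)

NOT a1 OR a5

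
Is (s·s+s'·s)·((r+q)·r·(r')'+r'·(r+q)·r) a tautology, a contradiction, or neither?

(s·s+s'·s)·((r+q)·r·(r')'+r'·(r+q)·r)
= (s·s+s'·s)·((r+q)·r·r+r'·(r+q)·r)   — double negation
= (s·s+s'·s)·(r+q)·r   — distribution
= s·(r+q)·r   — distribution
= s·r   — absorption
This depends on r, s, so it is not a constant.

neither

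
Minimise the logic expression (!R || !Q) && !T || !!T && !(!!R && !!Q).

!R || !Q

(!R || !Q) && !T || !!T && !(!!R && !!Q)
= (!R || !Q) && !T || !!T && (!R || !Q)   (De Morgan)
= (!R || !Q) && !T || T && (!R || !Q)   (double negation)
= !R || !Q   (distribution)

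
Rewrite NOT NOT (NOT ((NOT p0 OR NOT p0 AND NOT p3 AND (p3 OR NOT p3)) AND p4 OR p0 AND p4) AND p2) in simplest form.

NOT p4 AND p2

NOT NOT (NOT ((NOT p0 OR NOT p0 AND NOT p3 AND (p3 OR NOT p3)) AND p4 OR p0 AND p4) AND p2)
= NOT NOT (NOT ((NOT p0 OR NOT p0 AND NOT p3) AND p4 OR p0 AND p4) AND p2)
= NOT ((NOT p0 OR NOT p0 AND NOT p3) AND p4 OR p0 AND p4) AND p2
= NOT (NOT p0 AND p4 OR p0 AND p4) AND p2
= NOT p4 AND p2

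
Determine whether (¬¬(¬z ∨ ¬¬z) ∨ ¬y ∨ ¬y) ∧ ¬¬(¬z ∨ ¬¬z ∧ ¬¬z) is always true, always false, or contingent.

(¬¬(¬z ∨ ¬¬z) ∨ ¬y ∨ ¬y) ∧ ¬¬(¬z ∨ ¬¬z ∧ ¬¬z)
= (¬¬(¬z ∨ ¬¬z) ∨ ¬y ∨ ¬y) ∧ ¬¬(¬z ∨ ¬¬z)   (idempotence)
= (¬¬(¬z ∨ ¬¬z) ∨ ¬y) ∧ ¬¬(¬z ∨ ¬¬z)   (idempotence)
= ¬¬(¬z ∨ ¬¬z)   (absorption)
= ¬z ∨ ¬¬z   (double negation)
= ¬z ∨ z   (double negation)
= True   (complement)

always true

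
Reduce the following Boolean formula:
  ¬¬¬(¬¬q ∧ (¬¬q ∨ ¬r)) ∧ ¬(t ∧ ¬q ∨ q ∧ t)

¬q ∧ ¬t

¬¬¬(¬¬q ∧ (¬¬q ∨ ¬r)) ∧ ¬(t ∧ ¬q ∨ q ∧ t)
= ¬¬¬¬¬q ∧ ¬(t ∧ ¬q ∨ q ∧ t)
= ¬¬¬¬¬q ∧ ¬t
= ¬¬¬q ∧ ¬t
= ¬q ∧ ¬t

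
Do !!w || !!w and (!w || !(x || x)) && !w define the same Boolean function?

No

E1: !!w || !!w
    = w || !!w
    = w || w
    = w
E2: (!w || !(x || x)) && !w
    = (!w || !x) && !w
    = !w
These differ: at w=0, x=0, E1 = 0 but E2 = 1.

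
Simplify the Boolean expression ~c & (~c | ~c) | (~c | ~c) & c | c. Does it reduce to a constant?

1

~c & (~c | ~c) | (~c | ~c) & c | c
= ~c | ~c | c
= ~c | c
= 1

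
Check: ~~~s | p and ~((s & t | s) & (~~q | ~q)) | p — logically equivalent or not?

E1: ~~~s | p
    = ~s | p   [double negation]
E2: ~((s & t | s) & (~~q | ~q)) | p
    = ~(s & (~~q | ~q)) | p   [absorption]
    = ~(s & (q | ~q)) | p   [double negation]
    = ~s | p   [complement / identity]
Both reduce to ~s | p, so they are equivalent.

Yes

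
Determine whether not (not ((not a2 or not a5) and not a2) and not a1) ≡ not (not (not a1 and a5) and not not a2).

E1: not (not ((not a2 or not a5) and not a2) and not a1)
    = not (not not a2 and not a1)   — absorption
    = not a2 or a1   — De Morgan
E2: not (not (not a1 and a5) and not not a2)
    = not a1 and a5 or not a2   — De Morgan
These differ: at a1=1, a2=1, a5=0, E1 = 1 but E2 = 0.

No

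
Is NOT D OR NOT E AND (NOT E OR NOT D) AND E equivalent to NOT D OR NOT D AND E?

E1: NOT D OR NOT E AND (NOT E OR NOT D) AND E
    = NOT D OR NOT E AND E   [absorption]
    = NOT D   [complement / identity]
E2: NOT D OR NOT D AND E
    = NOT D   [absorption]
Both reduce to NOT D, so they are equivalent.

Yes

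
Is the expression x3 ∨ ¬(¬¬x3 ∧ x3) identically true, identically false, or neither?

x3 ∨ ¬(¬¬x3 ∧ x3)
= x3 ∨ ¬(x3 ∧ x3)   — double negation
= x3 ∨ ¬x3   — idempotence
= True   — complement

identically true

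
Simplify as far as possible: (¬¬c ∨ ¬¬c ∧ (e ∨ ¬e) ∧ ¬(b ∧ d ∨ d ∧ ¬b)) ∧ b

c ∧ b

(¬¬c ∨ ¬¬c ∧ (e ∨ ¬e) ∧ ¬(b ∧ d ∨ d ∧ ¬b)) ∧ b
= (¬¬c ∨ ¬¬c ∧ (e ∨ ¬e) ∧ ¬d) ∧ b   [distribution]
= (¬¬c ∨ ¬¬c ∧ ¬d) ∧ b   [complement / identity]
= ¬¬c ∧ b   [absorption]
= c ∧ b   [double negation]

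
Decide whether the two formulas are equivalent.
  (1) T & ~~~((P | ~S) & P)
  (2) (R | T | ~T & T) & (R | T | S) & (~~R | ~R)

E1: T & ~~~((P | ~S) & P)
    = T & ~~~P   (absorption)
    = T & ~P   (double negation)
E2: (R | T | ~T & T) & (R | T | S) & (~~R | ~R)
    = (R | T | ~T & T) & (R | T | S) & (R | ~R)   (double negation)
    = (R | T) & (R | T | S) & (R | ~R)   (complement / identity)
    = (R | T) & (R | T | S)   (complement / identity)
    = R | T   (absorption)
These differ: at P=1, R=1, S=0, T=0, E1 = 0 but E2 = 1.

No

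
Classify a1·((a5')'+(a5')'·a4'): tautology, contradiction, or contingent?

a1·((a5')'+(a5')'·a4')
= a1·(a5')'   [absorption]
= a1·a5   [double negation]
This depends on a1, a5, so it is not a constant.

contingent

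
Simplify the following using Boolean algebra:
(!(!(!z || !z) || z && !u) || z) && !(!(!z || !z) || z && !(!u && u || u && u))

!z

(!(!(!z || !z) || z && !u) || z) && !(!(!z || !z) || z && !(!u && u || u && u))
= (!(!(!z || !z) || z && !u) || z) && !(!(!z || !z) || z && !u)
= !(!(!z || !z) || z && !u)
= !(z && z || z && !u)
= !(z && (z || !u))
= !z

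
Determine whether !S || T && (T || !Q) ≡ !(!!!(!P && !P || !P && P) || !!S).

E1: !S || T && (T || !Q)
    = !S || T   (absorption)
E2: !(!!!(!P && !P || !P && P) || !!S)
    = !(!!!!P || !!S)   (distribution)
    = !!!P && !S   (De Morgan)
    = !P && !S   (double negation)
These differ: at P=1, Q=0, S=0, T=1, E1 = 1 but E2 = 0.

No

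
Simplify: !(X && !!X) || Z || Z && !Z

!(X && !!X) || Z || Z && !Z
= !(X && !!X) || Z
= !(X && X) || Z
= !X || Z

!X || Z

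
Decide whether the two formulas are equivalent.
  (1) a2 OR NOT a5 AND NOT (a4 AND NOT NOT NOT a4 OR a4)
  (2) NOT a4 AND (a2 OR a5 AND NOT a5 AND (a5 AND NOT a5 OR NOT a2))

E1: a2 OR NOT a5 AND NOT (a4 AND NOT NOT NOT a4 OR a4)
    = a2 OR NOT a5 AND NOT (a4 AND NOT a4 OR a4)   (double negation)
    = a2 OR NOT a5 AND NOT a4   (complement / identity)
E2: NOT a4 AND (a2 OR a5 AND NOT a5 AND (a5 AND NOT a5 OR NOT a2))
    = NOT a4 AND (a2 OR a5 AND NOT a5)   (absorption)
    = NOT a4 AND a2   (complement / identity)
These differ: at a2=1, a4=1, a5=0, E1 = 1 but E2 = 0.

No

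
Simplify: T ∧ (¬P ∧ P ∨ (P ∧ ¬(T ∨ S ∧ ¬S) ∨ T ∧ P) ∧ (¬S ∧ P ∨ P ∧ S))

T ∧ (¬P ∧ P ∨ (P ∧ ¬(T ∨ S ∧ ¬S) ∨ T ∧ P) ∧ (¬S ∧ P ∨ P ∧ S))
= T ∧ (¬P ∧ P ∨ (P ∧ ¬T ∨ T ∧ P) ∧ (¬S ∧ P ∨ P ∧ S))   [complement / identity]
= T ∧ (P ∧ ¬T ∨ T ∧ P) ∧ (¬S ∧ P ∨ P ∧ S)   [complement / identity]
= T ∧ P ∧ (¬S ∧ P ∨ P ∧ S)   [distribution]
= T ∧ P ∧ P   [distribution]
= T ∧ P   [idempotence]

T ∧ P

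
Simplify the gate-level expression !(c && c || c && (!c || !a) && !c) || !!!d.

!(c && c || c && (!c || !a) && !c) || !!!d
= !(c && c || c && !c) || !!!d   [absorption]
= !c || !!!d   [distribution]
= !c || !d   [double negation]

!c || !d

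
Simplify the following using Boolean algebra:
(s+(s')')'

s'

(s+(s')')'
= (s+s)'   (double negation)
= s'   (idempotence)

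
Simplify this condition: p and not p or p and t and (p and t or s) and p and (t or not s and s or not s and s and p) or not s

p and t or not s

p and not p or p and t and (p and t or s) and p and (t or not s and s or not s and s and p) or not s
= p and not p or p and t and p and (t or not s and s or not s and s and p) or not s   (absorption)
= p and t and p and (t or not s and s or not s and s and p) or not s   (complement / identity)
= p and t and p and (t or not s and s) or not s   (absorption)
= p and t and p and t or not s   (complement / identity)
= p and t or not s   (idempotence)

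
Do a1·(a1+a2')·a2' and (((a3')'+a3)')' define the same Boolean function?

E1: a1·(a1+a2')·a2'
    = a1·a2'   [absorption]
E2: (((a3')'+a3)')'
    = (a3')'+a3   [double negation]
    = a3+a3   [double negation]
    = a3   [idempotence]
These differ: at a1=0, a2=0, a3=1, E1 = 0 but E2 = 1.

No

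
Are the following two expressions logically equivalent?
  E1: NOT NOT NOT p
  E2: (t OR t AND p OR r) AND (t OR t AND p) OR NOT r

E1: NOT NOT NOT p
    = NOT p   — double negation
E2: (t OR t AND p OR r) AND (t OR t AND p) OR NOT r
    = t OR t AND p OR NOT r   — absorption
    = t OR NOT r   — absorption
These differ: at p=1, r=0, t=0, E1 = 0 but E2 = 1.

No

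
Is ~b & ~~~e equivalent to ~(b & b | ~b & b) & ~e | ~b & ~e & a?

Yes

E1: ~b & ~~~e
    = ~b & ~e   — double negation
E2: ~(b & b | ~b & b) & ~e | ~b & ~e & a
    = ~b & ~e | ~b & ~e & a   — distribution
    = ~b & ~e   — absorption
Both reduce to ~b & ~e, so they are equivalent.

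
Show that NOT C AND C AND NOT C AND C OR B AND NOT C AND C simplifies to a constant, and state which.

FALSE

NOT C AND C AND NOT C AND C OR B AND NOT C AND C
= NOT C AND C AND (NOT C AND C OR B)   — distribution
= NOT C AND C   — absorption
= FALSE   — complement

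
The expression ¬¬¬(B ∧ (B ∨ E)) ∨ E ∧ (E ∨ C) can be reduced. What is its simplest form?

¬¬¬(B ∧ (B ∨ E)) ∨ E ∧ (E ∨ C)
= ¬¬¬B ∨ E ∧ (E ∨ C)   [absorption]
= ¬B ∨ E ∧ (E ∨ C)   [double negation]
= ¬B ∨ E   [absorption]

¬B ∨ E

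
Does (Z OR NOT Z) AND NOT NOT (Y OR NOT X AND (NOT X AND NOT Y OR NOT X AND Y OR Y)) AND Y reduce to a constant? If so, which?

(Z OR NOT Z) AND NOT NOT (Y OR NOT X AND (NOT X AND NOT Y OR NOT X AND Y OR Y)) AND Y
= (Z OR NOT Z) AND (Y OR NOT X AND (NOT X AND NOT Y OR NOT X AND Y OR Y)) AND Y   (double negation)
= (Z OR NOT Z) AND (Y OR NOT X AND (NOT X OR Y)) AND Y   (distribution)
= (Y OR NOT X AND (NOT X OR Y)) AND Y   (complement / identity)
= (Y OR NOT X) AND Y   (absorption)
= Y   (absorption)
This depends on Y, so it is not a constant.

no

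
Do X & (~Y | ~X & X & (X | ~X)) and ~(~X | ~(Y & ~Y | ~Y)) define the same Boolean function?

E1: X & (~Y | ~X & X & (X | ~X))
    = X & (~Y | ~X & X)   — complement / identity
    = X & ~Y   — complement / identity
E2: ~(~X | ~(Y & ~Y | ~Y))
    = ~(~X | ~~Y)   — complement / identity
    = X & ~Y   — De Morgan
Both reduce to X & ~Y, so they are equivalent.

Yes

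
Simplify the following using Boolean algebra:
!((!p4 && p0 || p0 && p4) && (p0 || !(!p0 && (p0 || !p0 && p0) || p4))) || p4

!((!p4 && p0 || p0 && p4) && (p0 || !(!p0 && (p0 || !p0 && p0) || p4))) || p4
= !((!p4 && p0 || p0 && p4) && (p0 || !(!p0 && p0 || p4))) || p4
= !((!p4 && p0 || p0 && p4) && (p0 || !p4)) || p4
= !(p0 && (p0 || !p4)) || p4
= !p0 || p4

!p0 || p4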